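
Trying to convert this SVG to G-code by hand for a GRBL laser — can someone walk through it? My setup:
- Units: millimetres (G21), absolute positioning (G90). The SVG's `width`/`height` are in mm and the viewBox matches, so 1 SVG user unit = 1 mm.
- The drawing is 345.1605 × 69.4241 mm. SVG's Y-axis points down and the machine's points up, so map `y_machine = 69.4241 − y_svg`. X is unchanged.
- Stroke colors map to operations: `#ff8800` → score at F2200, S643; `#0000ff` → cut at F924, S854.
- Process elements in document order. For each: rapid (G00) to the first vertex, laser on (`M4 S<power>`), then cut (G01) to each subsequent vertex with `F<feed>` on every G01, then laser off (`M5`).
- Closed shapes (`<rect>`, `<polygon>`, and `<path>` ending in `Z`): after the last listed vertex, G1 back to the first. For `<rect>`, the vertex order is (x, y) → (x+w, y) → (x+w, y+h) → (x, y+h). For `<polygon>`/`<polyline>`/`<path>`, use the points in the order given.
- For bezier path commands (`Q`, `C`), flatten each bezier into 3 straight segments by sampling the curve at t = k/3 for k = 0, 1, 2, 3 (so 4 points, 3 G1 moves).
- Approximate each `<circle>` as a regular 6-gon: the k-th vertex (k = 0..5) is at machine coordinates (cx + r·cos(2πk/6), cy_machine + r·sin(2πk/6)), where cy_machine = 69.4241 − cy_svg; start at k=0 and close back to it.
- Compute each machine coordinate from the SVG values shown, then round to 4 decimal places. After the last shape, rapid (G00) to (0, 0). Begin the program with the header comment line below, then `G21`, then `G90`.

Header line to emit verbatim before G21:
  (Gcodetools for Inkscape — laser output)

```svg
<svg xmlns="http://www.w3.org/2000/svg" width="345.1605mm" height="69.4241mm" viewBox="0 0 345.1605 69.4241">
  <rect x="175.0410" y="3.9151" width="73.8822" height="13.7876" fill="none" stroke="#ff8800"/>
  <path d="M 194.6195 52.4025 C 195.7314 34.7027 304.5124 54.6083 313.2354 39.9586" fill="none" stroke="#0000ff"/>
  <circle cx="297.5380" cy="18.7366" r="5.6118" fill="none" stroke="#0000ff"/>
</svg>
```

(Gcodetools for Inkscape — laser output)
G21
G90
G00 X175.0410 Y65.5090
M4 S643
G01 X248.9232 Y65.5090 F2200
G01 X248.9232 Y51.7214 F2200
G01 X175.0410 Y51.7214 F2200
G01 X175.0410 Y65.5090 F2200
M5
G00 X194.6195 Y17.0216
M4 S854
G01 X223.9275 Y24.8589 F924
G01 X278.8533 Y23.6616 F924
G01 X313.2354 Y29.4655 F924
M5
G00 X303.1498 Y50.6875
M4 S854
G01 X300.3439 Y55.5475 F924
G01 X294.7321 Y55.5475 F924
G01 X291.9262 Y50.6875 F924
G01 X294.7321 Y45.8275 F924
G01 X300.3439 Y45.8275 F924
G01 X303.1498 Y50.6875 F924
M5
G00 X0.0000 Y0.0000

Since the viewBox matches the mm dimensions, user units are millimetres directly. The only transform is the Y-flip y_m = 69.4241 − y_svg.

Shape 1 is a rectangle drawn with `<rect>`. Its stroke #ff8800 means score at S643, F2200. After flipping Y the toolpath is (175.0410,65.5090) → (248.9232,65.5090) → (248.9232,51.7214) → (175.0410,51.7214) → (175.0410,65.5090), returning to the start.

Shape 2 is a cubic bezier drawn with `<path>`. Its stroke #0000ff means cut at S854, F924. After flipping Y the toolpath is (194.6195,17.0216) → (223.9275,24.8589) → (278.8533,23.6616) → (313.2354,29.4655).

Shape 3 is a circle drawn with `<circle>`. Its stroke #0000ff means cut at S854, F924. After flipping Y the toolpath is (303.1498,50.6875) → (300.3439,55.5475) → (294.7321,55.5475) → (291.9262,50.6875) → (294.7321,45.8275) → (300.3439,45.8275) → (303.1498,50.6875), returning to the start.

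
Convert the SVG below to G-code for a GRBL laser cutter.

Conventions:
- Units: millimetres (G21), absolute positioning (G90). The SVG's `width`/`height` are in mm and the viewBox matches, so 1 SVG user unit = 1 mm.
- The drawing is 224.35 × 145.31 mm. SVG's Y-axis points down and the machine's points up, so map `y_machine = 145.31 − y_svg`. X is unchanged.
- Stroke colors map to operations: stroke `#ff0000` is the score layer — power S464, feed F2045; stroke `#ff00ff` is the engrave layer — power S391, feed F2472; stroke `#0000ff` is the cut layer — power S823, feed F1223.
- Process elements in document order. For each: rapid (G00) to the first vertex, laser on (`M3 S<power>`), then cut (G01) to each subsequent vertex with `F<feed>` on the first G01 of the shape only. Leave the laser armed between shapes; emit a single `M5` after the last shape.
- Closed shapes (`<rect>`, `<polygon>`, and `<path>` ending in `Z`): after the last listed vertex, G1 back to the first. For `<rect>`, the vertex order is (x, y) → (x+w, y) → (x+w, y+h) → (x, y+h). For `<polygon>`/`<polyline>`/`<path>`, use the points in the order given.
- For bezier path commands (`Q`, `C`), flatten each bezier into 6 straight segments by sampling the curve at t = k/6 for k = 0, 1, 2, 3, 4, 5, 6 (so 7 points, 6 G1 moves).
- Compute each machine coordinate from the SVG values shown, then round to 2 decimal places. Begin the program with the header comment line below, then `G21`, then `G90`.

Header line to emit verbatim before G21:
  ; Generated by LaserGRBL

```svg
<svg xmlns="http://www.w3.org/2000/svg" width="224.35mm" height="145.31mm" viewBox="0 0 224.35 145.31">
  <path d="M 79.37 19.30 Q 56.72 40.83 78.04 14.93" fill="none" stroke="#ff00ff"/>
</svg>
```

; Generated by LaserGRBL
G21
G90
G00 X79.37 Y126.01
M3 S391
G01 X73.04 Y120.15 F2472
G01 X69.16 Y116.93
G01 X67.71 Y116.34
G01 X68.71 Y118.38
G01 X72.15 Y123.06
G01 X78.04 Y130.38
M5

1 u = 1 mm; y_m = 145.31 − y.

[1] `<path>` quadratic bezier, #ff00ff→engrave S391 F2472: (79.37,126.01) → (73.04,120.15) → (69.16,116.93) → (67.71,116.34) → (68.71,118.38) → (72.15,123.06) → (78.04,130.38)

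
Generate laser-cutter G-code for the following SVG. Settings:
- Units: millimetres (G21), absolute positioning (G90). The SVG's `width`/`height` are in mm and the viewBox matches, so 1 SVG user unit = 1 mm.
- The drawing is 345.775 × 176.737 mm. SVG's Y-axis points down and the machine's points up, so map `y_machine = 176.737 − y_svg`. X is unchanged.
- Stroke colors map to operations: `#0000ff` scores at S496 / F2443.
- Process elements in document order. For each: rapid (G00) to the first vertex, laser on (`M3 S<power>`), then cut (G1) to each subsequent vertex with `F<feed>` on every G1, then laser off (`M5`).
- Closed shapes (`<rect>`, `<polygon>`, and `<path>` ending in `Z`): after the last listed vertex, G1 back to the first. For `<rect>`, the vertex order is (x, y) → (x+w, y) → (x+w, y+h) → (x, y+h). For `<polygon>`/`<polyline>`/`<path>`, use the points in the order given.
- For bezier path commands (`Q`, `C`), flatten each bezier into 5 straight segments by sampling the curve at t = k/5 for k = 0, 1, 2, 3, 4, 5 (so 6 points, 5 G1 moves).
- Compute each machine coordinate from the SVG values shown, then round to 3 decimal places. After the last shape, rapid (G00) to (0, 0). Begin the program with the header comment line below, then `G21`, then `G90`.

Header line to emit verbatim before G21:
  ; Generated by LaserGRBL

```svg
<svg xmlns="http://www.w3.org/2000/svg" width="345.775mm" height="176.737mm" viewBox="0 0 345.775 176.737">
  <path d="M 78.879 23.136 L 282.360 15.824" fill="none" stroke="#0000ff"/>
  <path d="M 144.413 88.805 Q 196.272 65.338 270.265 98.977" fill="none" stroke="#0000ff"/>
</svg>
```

Since the viewBox matches the mm dimensions, user units are millimetres directly. The only transform is the Y-flip y_m = 176.737 − y_svg.

Shape 1 is a line segment drawn with `<path>`. Its stroke #0000ff means score at S496, F2443. After flipping Y the toolpath is (78.879,153.601) → (282.360,160.913).

Shape 2 is a quadratic bezier drawn with `<path>`. Its stroke #0000ff means score at S496, F2443. After flipping Y the toolpath is (144.413,87.932) → (166.042,95.035) → (189.442,97.569) → (214.612,95.534) → (241.553,88.931) → (270.265,77.760).

; Generated by LaserGRBL
G21
G90
G00 X78.879 Y153.601
M3 S496
G1 X282.360 Y160.913 F2443
M5
G00 X144.413 Y87.932
M3 S496
G1 X166.042 Y95.035 F2443
G1 X189.442 Y97.569 F2443
G1 X214.612 Y95.534 F2443
G1 X241.553 Y88.931 F2443
G1 X270.265 Y77.760 F2443
M5
G00 X0.000 Y0.000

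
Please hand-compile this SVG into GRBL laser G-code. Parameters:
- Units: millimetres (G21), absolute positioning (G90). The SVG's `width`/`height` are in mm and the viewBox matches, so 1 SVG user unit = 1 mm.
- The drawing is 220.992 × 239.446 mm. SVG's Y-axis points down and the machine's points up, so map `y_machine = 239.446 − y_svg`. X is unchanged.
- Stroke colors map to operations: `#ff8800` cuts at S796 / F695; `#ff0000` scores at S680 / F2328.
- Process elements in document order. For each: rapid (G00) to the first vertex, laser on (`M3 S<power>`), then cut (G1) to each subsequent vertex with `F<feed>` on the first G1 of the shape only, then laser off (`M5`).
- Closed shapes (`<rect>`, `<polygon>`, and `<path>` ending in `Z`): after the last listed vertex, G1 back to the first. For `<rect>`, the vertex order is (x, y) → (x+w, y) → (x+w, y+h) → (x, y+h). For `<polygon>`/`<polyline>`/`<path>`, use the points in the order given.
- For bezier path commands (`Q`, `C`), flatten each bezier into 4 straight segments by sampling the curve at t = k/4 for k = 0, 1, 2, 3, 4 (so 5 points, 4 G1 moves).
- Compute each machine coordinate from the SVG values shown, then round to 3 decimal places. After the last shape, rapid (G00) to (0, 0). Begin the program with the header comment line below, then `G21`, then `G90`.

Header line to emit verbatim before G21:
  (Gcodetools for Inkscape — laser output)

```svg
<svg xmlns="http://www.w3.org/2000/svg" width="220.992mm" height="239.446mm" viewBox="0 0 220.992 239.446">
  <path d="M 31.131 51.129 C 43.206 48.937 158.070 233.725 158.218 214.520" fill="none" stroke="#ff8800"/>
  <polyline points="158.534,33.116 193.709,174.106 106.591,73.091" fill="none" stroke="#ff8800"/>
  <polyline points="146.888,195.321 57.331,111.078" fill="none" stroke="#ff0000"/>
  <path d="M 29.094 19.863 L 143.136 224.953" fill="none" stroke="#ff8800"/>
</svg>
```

Since the viewBox matches the mm dimensions, user units are millimetres directly. The only transform is the Y-flip y_m = 239.446 − y_svg.

Shape 1 is a cubic bezier drawn with `<path>`. Its stroke #ff8800 means cut at S796, F695. After flipping Y the toolpath is (31.131,188.317) → (56.062,161.011) → (99.147,100.242) → (139.996,42.662) → (158.218,24.926).

Shape 2 is a open polyline drawn with `<polyline>`. Its stroke #ff8800 means cut at S796, F695. After flipping Y the toolpath is (158.534,206.330) → (193.709,65.340) → (106.591,166.355).

Shape 3 is a line segment drawn with `<polyline>`. Its stroke #ff0000 means score at S680, F2328. After flipping Y the toolpath is (146.888,44.125) → (57.331,128.368).

Shape 4 is a line segment drawn with `<path>`. Its stroke #ff8800 means cut at S796, F695. After flipping Y the toolpath is (29.094,219.583) → (143.136,14.493).

(Gcodetools for Inkscape — laser output)
G21
G90
G00 X31.131 Y188.317
M3 S796
G1 X56.062 Y161.011 F695
G1 X99.147 Y100.242
G1 X139.996 Y42.662
G1 X158.218 Y24.926
M5
G00 X158.534 Y206.330
M3 S796
G1 X193.709 Y65.340 F695
G1 X106.591 Y166.355
M5
G00 X146.888 Y44.125
M3 S680
G1 X57.331 Y128.368 F2328
M5
G00 X29.094 Y219.583
M3 S796
G1 X143.136 Y14.493 F695
M5
G00 X0.000 Y0.000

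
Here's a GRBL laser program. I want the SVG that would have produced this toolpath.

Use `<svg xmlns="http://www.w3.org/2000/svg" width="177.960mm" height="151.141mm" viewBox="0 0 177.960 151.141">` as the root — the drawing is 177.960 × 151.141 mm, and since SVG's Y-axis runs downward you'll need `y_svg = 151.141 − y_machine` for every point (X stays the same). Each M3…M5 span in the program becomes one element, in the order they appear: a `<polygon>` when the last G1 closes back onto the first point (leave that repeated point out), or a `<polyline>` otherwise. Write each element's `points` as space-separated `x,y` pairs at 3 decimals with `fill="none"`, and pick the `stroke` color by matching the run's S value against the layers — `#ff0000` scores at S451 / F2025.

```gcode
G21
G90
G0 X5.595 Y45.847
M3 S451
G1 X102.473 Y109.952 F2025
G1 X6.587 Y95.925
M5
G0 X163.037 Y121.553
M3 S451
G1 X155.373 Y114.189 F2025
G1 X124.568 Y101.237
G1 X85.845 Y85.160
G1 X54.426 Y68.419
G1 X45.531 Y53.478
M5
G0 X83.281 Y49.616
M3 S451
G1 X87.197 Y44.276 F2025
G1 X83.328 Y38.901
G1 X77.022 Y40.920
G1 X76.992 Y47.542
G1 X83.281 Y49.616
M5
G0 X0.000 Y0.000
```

<svg xmlns="http://www.w3.org/2000/svg" width="177.960mm" height="151.141mm" viewBox="0 0 177.960 151.141">
  <polyline points="5.595,105.294 102.473,41.189 6.587,55.216" fill="none" stroke="#ff0000"/>
  <polyline points="163.037,29.588 155.373,36.952 124.568,49.904 85.845,65.981 54.426,82.722 45.531,97.663" fill="none" stroke="#ff0000"/>
  <polygon points="83.281,101.525 87.197,106.865 83.328,112.240 77.022,110.221 76.992,103.599" fill="none" stroke="#ff0000"/>
</svg>

Machine Y-up, SVG Y-down with viewBox height 151.141, so y_svg = 151.141 − y_machine; X carries over. Every run uses S451, so all elements get stroke `#ff0000` (score).

Run 1: The run is open, so emit a `<polyline>` with points (Y-flipped): 5.595,105.294 102.473,41.189 6.587,55.216.

Run 2: The run is open, so emit a `<polyline>` with points (Y-flipped): 163.037,29.588 155.373,36.952 124.568,49.904 85.845,65.981 54.426,82.722 45.531,97.663.

Run 3: The run returns to its start, so emit a `<polygon>` with points (Y-flipped): 83.281,101.525 87.197,106.865 83.328,112.240 77.022,110.221 76.992,103.599.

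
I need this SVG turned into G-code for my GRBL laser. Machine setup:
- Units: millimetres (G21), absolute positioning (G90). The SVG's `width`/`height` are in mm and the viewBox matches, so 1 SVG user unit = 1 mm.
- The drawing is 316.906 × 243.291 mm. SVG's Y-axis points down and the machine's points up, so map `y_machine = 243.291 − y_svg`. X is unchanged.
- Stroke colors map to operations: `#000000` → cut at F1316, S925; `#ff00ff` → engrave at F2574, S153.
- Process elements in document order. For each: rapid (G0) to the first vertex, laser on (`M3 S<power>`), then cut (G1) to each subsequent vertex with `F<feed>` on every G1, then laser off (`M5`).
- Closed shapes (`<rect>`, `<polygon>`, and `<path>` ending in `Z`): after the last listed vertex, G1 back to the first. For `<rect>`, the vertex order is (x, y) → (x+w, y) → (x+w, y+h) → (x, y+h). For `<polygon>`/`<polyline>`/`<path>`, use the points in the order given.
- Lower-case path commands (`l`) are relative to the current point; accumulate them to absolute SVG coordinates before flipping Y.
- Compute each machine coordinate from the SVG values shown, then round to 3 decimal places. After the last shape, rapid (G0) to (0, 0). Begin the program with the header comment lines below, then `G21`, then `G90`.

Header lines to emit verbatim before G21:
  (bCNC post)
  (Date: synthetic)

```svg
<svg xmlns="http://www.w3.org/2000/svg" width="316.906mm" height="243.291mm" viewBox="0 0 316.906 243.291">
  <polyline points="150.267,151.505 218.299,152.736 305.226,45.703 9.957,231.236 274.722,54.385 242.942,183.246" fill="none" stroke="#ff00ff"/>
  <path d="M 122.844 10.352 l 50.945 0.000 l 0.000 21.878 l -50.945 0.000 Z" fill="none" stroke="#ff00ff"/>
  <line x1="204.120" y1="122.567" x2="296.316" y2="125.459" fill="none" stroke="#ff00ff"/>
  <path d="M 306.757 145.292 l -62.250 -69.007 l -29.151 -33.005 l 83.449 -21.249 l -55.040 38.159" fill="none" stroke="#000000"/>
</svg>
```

(bCNC post)
(Date: synthetic)
G21
G90
G0 X150.267 Y91.786
M3 S153
G1 X218.299 Y90.555 F2574
G1 X305.226 Y197.588 F2574
G1 X9.957 Y12.055 F2574
G1 X274.722 Y188.906 F2574
G1 X242.942 Y60.045 F2574
M5
G0 X122.844 Y232.939
M3 S153
G1 X173.789 Y232.939 F2574
G1 X173.789 Y211.061 F2574
G1 X122.844 Y211.061 F2574
G1 X122.844 Y232.939 F2574
M5
G0 X204.120 Y120.724
M3 S153
G1 X296.316 Y117.832 F2574
M5
G0 X306.757 Y97.999
M3 S925
G1 X244.507 Y167.006 F1316
G1 X215.356 Y200.011 F1316
G1 X298.805 Y221.260 F1316
G1 X243.765 Y183.101 F1316
M5
G0 X0.000 Y0.000

Since the viewBox matches the mm dimensions, user units are millimetres directly. The only transform is the Y-flip y_m = 243.291 − y_svg.

Shape 1 is a open polyline drawn with `<polyline>`. Its stroke #ff00ff means engrave at S153, F2574. After flipping Y the toolpath is (150.267,91.786) → (218.299,90.555) → (305.226,197.588) → (9.957,12.055) → (274.722,188.906) → (242.942,60.045).

Shape 2 is a rectangle drawn with `<path>`. Its stroke #ff00ff means engrave at S153, F2574. After flipping Y the toolpath is (122.844,232.939) → (173.789,232.939) → (173.789,211.061) → (122.844,211.061) → (122.844,232.939), returning to the start.

Shape 3 is a line segment drawn with `<line>`. Its stroke #ff00ff means engrave at S153, F2574. After flipping Y the toolpath is (204.120,120.724) → (296.316,117.832).

Shape 4 is a open polyline drawn with `<path>`. Its stroke #000000 means cut at S925, F1316. After flipping Y the toolpath is (306.757,97.999) → (244.507,167.006) → (215.356,200.011) → (298.805,221.260) → (243.765,183.101).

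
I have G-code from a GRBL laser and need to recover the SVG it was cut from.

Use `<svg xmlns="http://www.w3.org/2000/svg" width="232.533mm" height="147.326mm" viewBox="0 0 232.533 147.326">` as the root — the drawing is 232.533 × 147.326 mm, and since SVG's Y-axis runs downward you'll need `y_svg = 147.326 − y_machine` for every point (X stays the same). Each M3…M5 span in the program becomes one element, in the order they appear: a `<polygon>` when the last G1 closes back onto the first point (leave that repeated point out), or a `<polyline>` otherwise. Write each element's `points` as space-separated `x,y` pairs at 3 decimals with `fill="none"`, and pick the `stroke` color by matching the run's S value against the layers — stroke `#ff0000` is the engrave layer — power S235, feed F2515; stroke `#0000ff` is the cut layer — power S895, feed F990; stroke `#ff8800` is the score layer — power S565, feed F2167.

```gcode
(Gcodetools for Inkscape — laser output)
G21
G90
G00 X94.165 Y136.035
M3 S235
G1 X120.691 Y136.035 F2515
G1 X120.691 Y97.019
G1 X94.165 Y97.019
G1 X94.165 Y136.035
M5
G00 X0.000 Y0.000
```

Machine Y-up, SVG Y-down with viewBox height 147.326, so y_svg = 147.326 − y_machine; X carries over. Every run uses S235, so all elements get stroke `#ff0000` (engrave).

Run 1: The run returns to its start, so emit a `<polygon>` with points (Y-flipped): 94.165,11.291 120.691,11.291 120.691,50.307 94.165,50.307.

<svg xmlns="http://www.w3.org/2000/svg" width="232.533mm" height="147.326mm" viewBox="0 0 232.533 147.326">
  <polygon points="94.165,11.291 120.691,11.291 120.691,50.307 94.165,50.307" fill="none" stroke="#ff0000"/>
</svg>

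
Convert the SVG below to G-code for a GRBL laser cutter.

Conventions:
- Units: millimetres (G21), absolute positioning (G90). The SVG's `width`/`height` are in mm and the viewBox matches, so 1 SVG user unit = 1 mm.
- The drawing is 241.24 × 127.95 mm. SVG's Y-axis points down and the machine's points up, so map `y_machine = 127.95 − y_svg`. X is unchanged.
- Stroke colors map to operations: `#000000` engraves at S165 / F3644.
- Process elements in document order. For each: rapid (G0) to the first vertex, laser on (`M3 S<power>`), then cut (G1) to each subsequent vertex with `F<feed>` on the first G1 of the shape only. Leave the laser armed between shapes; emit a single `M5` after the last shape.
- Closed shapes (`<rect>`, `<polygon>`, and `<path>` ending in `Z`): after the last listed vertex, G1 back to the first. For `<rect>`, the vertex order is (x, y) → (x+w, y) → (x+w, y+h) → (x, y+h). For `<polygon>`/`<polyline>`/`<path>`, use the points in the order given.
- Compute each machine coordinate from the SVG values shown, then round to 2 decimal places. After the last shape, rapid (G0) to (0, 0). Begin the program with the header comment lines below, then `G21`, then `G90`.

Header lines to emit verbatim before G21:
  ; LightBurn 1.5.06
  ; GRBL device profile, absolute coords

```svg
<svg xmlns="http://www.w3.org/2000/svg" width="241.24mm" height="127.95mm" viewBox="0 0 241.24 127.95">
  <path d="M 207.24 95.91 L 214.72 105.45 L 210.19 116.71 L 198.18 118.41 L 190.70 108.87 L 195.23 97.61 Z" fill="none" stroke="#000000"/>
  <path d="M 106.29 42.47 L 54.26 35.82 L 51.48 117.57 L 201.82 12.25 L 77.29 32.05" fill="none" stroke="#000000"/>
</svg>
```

viewBox `0 0 241.24 127.95` with mm width/height → 1 unit = 1 mm. Flip: y_m = 127.95 − y_svg.

**Shape 1** — `<path>` regular polygon, stroke `#000000` → engrave (S165, F3644). Machine vertices: (207.24,32.04) → (214.72,22.50) → (210.19,11.24) → (198.18,9.54) → (190.70,19.08) → (195.23,30.34) → (207.24,32.04). Closed: final G1 returns to the first vertex.

**Shape 2** — `<path>` open polyline, stroke `#000000` → engrave (S165, F3644). Machine vertices: (106.29,85.48) → (54.26,92.13) → (51.48,10.38) → (201.82,115.70) → (77.29,95.90). Open path.

; LightBurn 1.5.06
; GRBL device profile, absolute coords
G21
G90
G0 X207.24 Y32.04
M3 S165
G1 X214.72 Y22.50 F3644
G1 X210.19 Y11.24
G1 X198.18 Y9.54
G1 X190.70 Y19.08
G1 X195.23 Y30.34
G1 X207.24 Y32.04
G0 X106.29 Y85.48
M3 S165
G1 X54.26 Y92.13 F3644
G1 X51.48 Y10.38
G1 X201.82 Y115.70
G1 X77.29 Y95.90
M5
G0 X0.00 Y0.00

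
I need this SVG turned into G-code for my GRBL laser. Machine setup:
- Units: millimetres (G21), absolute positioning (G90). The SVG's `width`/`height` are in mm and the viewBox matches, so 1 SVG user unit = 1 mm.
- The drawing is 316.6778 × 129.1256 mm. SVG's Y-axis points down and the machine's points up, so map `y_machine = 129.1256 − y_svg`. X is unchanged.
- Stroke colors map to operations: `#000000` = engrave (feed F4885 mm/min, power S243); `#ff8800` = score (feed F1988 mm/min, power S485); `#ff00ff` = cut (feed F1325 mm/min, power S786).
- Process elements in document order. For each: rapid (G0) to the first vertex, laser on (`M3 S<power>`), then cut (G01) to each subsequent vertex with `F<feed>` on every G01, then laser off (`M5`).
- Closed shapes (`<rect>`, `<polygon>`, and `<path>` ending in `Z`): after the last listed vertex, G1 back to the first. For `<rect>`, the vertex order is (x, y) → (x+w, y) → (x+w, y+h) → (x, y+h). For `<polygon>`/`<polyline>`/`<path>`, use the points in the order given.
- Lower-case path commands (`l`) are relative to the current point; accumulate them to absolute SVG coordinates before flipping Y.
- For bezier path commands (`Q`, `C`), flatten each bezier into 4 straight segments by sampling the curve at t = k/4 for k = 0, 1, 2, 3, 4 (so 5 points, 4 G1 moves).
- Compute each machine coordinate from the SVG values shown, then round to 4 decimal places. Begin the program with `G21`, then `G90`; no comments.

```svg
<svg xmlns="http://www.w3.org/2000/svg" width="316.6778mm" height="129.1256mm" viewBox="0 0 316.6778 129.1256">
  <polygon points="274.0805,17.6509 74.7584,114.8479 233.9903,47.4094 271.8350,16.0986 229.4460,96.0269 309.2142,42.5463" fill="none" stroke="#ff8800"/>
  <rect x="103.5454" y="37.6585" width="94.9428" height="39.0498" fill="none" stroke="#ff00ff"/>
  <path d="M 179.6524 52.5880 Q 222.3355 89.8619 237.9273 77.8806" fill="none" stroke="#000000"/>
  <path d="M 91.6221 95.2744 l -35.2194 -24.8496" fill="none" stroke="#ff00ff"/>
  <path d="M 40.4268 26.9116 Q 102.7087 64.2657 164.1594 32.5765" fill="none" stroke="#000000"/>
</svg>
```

G21
G90
G0 X274.0805 Y111.4747
M3 S485
G01 X74.7584 Y14.2777 F1988
G01 X233.9903 Y81.7162 F1988
G01 X271.8350 Y113.0270 F1988
G01 X229.4460 Y33.0987 F1988
G01 X309.2142 Y86.5793 F1988
G01 X274.0805 Y111.4747 F1988
M5
G0 X103.5454 Y91.4671
M3 S786
G01 X198.4882 Y91.4671 F1325
G01 X198.4882 Y52.4173 F1325
G01 X103.5454 Y52.4173 F1325
G01 X103.5454 Y91.4671 F1325
M5
G0 X179.6524 Y76.5376
M3 S243
G01 X199.3007 Y60.9791 F4885
G01 X215.5627 Y51.5775 F4885
G01 X228.4382 Y48.3328 F4885
G01 X237.9273 Y51.2450 F4885
M5
G0 X91.6221 Y33.8512
M3 S786
G01 X56.4027 Y58.7008 F1325
M5
G0 X40.4268 Y102.2140
M3 S243
G01 X71.5158 Y87.8522 F4885
G01 X102.5009 Y82.1207 F4885
G01 X133.3821 Y85.0197 F4885
G01 X164.1594 Y96.5491 F4885
M5

Since the viewBox matches the mm dimensions, user units are millimetres directly. The only transform is the Y-flip y_m = 129.1256 − y_svg.

Shape 1 is a closed polygon drawn with `<polygon>`. Its stroke #ff8800 means score at S485, F1988. After flipping Y the toolpath is (274.0805,111.4747) → (74.7584,14.2777) → (233.9903,81.7162) → (271.8350,113.0270) → (229.4460,33.0987) → (309.2142,86.5793) → (274.0805,111.4747), returning to the start.

Shape 2 is a rectangle drawn with `<rect>`. Its stroke #ff00ff means cut at S786, F1325. After flipping Y the toolpath is (103.5454,91.4671) → (198.4882,91.4671) → (198.4882,52.4173) → (103.5454,52.4173) → (103.5454,91.4671), returning to the start.

Shape 3 is a quadratic bezier drawn with `<path>`. Its stroke #000000 means engrave at S243, F4885. After flipping Y the toolpath is (179.6524,76.5376) → (199.3007,60.9791) → (215.5627,51.5775) → (228.4382,48.3328) → (237.9273,51.2450).

Shape 4 is a line segment drawn with `<path>`. Its stroke #ff00ff means cut at S786, F1325. After flipping Y the toolpath is (91.6221,33.8512) → (56.4027,58.7008).

Shape 5 is a quadratic bezier drawn with `<path>`. Its stroke #000000 means engrave at S243, F4885. After flipping Y the toolpath is (40.4268,102.2140) → (71.5158,87.8522) → (102.5009,82.1207) → (133.3821,85.0197) → (164.1594,96.5491).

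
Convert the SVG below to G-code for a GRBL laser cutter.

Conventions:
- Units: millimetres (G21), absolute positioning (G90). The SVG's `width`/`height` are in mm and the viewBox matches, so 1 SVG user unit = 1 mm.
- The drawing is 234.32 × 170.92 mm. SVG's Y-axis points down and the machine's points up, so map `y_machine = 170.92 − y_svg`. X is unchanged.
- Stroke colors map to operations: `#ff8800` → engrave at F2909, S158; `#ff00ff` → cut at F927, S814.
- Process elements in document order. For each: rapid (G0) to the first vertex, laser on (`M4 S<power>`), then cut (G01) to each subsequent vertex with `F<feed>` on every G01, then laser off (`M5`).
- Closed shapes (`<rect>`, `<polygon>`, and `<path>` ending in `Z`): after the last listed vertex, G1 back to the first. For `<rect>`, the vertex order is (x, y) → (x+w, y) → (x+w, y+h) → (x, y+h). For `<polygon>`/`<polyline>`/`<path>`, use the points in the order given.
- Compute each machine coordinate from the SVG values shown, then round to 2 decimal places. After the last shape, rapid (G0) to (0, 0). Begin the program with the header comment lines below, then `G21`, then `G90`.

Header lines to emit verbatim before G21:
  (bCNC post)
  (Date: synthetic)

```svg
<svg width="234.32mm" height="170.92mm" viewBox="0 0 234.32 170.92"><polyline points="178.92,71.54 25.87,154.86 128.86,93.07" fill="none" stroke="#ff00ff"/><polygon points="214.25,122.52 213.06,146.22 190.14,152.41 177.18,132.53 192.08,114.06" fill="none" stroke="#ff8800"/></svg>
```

(bCNC post)
(Date: synthetic)
G21
G90
G0 X178.92 Y99.38
M4 S814
G01 X25.87 Y16.06 F927
G01 X128.86 Y77.85 F927
M5
G0 X214.25 Y48.40
M4 S158
G01 X213.06 Y24.70 F2909
G01 X190.14 Y18.51 F2909
G01 X177.18 Y38.39 F2909
G01 X192.08 Y56.86 F2909
G01 X214.25 Y48.40 F2909
M5
G0 X0.00 Y0.00

viewBox `0 0 234.32 170.92` with mm width/height → 1 unit = 1 mm. Flip: y_m = 170.92 − y_svg.

**Shape 1** — `<polyline>` open polyline, stroke `#ff00ff` → cut (S814, F927). Machine vertices: (178.92,99.38) → (25.87,16.06) → (128.86,77.85). Open path.

**Shape 2** — `<polygon>` regular polygon, stroke `#ff8800` → engrave (S158, F2909). Machine vertices: (214.25,48.40) → (213.06,24.70) → (190.14,18.51) → (177.18,38.39) → (192.08,56.86) → (214.25,48.40). Closed: final G1 returns to the first vertex.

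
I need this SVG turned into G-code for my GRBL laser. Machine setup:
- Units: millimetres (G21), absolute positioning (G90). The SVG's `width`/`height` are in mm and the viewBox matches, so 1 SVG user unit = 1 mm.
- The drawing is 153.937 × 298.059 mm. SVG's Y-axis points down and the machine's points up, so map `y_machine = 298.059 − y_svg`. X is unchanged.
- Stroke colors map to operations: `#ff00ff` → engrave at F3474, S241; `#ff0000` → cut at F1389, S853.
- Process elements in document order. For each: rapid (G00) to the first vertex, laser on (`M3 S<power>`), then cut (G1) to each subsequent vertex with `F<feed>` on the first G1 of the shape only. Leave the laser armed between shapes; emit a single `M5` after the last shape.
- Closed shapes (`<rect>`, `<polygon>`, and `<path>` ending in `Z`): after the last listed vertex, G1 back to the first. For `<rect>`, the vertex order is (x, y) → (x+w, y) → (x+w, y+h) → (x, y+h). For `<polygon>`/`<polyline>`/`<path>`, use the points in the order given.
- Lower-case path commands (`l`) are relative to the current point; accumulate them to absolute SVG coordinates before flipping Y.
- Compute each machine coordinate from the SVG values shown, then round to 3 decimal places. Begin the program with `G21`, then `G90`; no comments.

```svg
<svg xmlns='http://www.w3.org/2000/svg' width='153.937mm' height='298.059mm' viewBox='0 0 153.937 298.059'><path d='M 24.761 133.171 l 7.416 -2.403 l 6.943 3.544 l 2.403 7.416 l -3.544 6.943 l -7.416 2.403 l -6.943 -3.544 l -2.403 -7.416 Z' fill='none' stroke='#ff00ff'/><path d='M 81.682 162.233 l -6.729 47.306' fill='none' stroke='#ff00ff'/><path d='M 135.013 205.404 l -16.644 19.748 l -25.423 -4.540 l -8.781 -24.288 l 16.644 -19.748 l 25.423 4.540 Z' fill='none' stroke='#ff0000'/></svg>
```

viewBox `0 0 153.937 298.059` with mm width/height → 1 unit = 1 mm. Flip: y_m = 298.059 − y_svg.

**Shape 1** — `<path>` regular polygon, stroke `#ff00ff` → engrave (S241, F3474). Machine vertices: (24.761,164.888) → (32.177,167.291) → (39.120,163.747) → (41.523,156.331) → (37.979,149.388) → (30.563,146.985) → (23.620,150.529) → (21.217,157.945) → (24.761,164.888). Closed: final G1 returns to the first vertex.

**Shape 2** — `<path>` line segment, stroke `#ff00ff` → engrave (S241, F3474). Machine vertices: (81.682,135.826) → (74.953,88.520). Open path.

**Shape 3** — `<path>` regular polygon, stroke `#ff0000` → cut (S853, F1389). Machine vertices: (135.013,92.655) → (118.369,72.907) → (92.946,77.447) → (84.165,101.735) → (100.809,121.483) → (126.232,116.943) → (135.013,92.655). Closed: final G1 returns to the first vertex.

G21
G90
G00 X24.761 Y164.888
M3 S241
G1 X32.177 Y167.291 F3474
G1 X39.120 Y163.747
G1 X41.523 Y156.331
G1 X37.979 Y149.388
G1 X30.563 Y146.985
G1 X23.620 Y150.529
G1 X21.217 Y157.945
G1 X24.761 Y164.888
G00 X81.682 Y135.826
M3 S241
G1 X74.953 Y88.520 F3474
G00 X135.013 Y92.655
M3 S853
G1 X118.369 Y72.907 F1389
G1 X92.946 Y77.447
G1 X84.165 Y101.735
G1 X100.809 Y121.483
G1 X126.232 Y116.943
G1 X135.013 Y92.655
M5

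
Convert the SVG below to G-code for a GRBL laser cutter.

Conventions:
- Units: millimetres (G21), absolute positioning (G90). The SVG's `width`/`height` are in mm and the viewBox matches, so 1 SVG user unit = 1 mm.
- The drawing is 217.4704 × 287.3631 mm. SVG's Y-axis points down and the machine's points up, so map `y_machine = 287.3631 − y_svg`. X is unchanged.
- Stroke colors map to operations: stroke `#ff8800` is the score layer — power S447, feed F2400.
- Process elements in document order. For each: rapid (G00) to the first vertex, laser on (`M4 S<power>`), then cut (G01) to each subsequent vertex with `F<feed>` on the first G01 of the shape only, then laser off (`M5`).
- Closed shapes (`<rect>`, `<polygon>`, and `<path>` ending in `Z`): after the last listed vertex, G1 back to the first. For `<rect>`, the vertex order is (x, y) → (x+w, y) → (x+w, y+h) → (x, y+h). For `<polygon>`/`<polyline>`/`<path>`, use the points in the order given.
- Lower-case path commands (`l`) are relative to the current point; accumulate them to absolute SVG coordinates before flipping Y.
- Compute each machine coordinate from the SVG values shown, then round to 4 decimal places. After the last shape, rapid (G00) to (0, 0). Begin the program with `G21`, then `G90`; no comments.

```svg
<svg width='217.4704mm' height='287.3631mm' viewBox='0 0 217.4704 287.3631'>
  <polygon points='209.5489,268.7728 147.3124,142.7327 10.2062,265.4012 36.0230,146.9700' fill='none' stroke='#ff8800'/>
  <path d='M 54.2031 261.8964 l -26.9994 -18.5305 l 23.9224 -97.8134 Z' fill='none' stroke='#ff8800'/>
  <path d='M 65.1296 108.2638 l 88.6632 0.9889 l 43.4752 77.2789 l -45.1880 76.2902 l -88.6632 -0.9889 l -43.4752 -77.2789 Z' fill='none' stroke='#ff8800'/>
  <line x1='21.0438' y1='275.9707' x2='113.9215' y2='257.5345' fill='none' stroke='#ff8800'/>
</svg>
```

Since the viewBox matches the mm dimensions, user units are millimetres directly. The only transform is the Y-flip y_m = 287.3631 − y_svg.

Shape 1 is a closed polygon drawn with `<polygon>`. Its stroke #ff8800 means score at S447, F2400. After flipping Y the toolpath is (209.5489,18.5903) → (147.3124,144.6304) → (10.2062,21.9619) → (36.0230,140.3931) → (209.5489,18.5903), returning to the start.

Shape 2 is a closed polygon drawn with `<path>`. Its stroke #ff8800 means score at S447, F2400. After flipping Y the toolpath is (54.2031,25.4667) → (27.2037,43.9972) → (51.1261,141.8106) → (54.2031,25.4667), returning to the start.

Shape 3 is a regular polygon drawn with `<path>`. Its stroke #ff8800 means score at S447, F2400. After flipping Y the toolpath is (65.1296,179.0993) → (153.7928,178.1104) → (197.2680,100.8315) → (152.0800,24.5413) → (63.4168,25.5302) → (19.9416,102.8091) → (65.1296,179.0993), returning to the start.

Shape 4 is a line segment drawn with `<line>`. Its stroke #ff8800 means score at S447, F2400. After flipping Y the toolpath is (21.0438,11.3924) → (113.9215,29.8286).

G21
G90
G00 X209.5489 Y18.5903
M4 S447
G01 X147.3124 Y144.6304 F2400
G01 X10.2062 Y21.9619
G01 X36.0230 Y140.3931
G01 X209.5489 Y18.5903
M5
G00 X54.2031 Y25.4667
M4 S447
G01 X27.2037 Y43.9972 F2400
G01 X51.1261 Y141.8106
G01 X54.2031 Y25.4667
M5
G00 X65.1296 Y179.0993
M4 S447
G01 X153.7928 Y178.1104 F2400
G01 X197.2680 Y100.8315
G01 X152.0800 Y24.5413
G01 X63.4168 Y25.5302
G01 X19.9416 Y102.8091
G01 X65.1296 Y179.0993
M5
G00 X21.0438 Y11.3924
M4 S447
G01 X113.9215 Y29.8286 F2400
M5
G00 X0.0000 Y0.0000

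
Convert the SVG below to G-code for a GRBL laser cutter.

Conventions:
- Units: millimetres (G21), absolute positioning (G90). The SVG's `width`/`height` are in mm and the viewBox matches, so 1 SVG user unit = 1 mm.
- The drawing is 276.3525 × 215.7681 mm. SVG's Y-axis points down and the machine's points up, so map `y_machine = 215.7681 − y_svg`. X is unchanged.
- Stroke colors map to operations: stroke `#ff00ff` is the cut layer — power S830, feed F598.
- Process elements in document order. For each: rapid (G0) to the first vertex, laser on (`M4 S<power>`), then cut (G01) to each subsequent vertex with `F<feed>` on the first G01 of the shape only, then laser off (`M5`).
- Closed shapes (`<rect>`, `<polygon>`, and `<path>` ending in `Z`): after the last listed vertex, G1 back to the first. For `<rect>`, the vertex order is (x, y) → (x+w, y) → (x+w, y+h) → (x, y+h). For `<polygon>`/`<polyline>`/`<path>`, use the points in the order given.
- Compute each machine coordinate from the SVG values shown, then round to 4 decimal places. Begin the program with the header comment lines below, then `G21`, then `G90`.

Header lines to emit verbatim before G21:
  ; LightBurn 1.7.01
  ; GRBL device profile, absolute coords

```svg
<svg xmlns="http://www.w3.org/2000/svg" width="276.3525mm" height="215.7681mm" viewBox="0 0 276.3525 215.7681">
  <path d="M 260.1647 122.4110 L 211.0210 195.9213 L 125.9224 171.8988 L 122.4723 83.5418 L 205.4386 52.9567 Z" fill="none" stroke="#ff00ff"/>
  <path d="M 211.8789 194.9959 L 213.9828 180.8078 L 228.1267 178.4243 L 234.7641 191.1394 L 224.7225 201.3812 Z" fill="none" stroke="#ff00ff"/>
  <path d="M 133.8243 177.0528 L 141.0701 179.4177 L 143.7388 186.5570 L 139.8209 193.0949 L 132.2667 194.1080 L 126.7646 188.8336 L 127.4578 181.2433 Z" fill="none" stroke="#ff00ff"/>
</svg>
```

viewBox `0 0 276.3525 215.7681` with mm width/height → 1 unit = 1 mm. Flip: y_m = 215.7681 − y_svg.

**Shape 1** — `<path>` regular polygon, stroke `#ff00ff` → cut (S830, F598). Machine vertices: (260.1647,93.3571) → (211.0210,19.8468) → (125.9224,43.8693) → (122.4723,132.2263) → (205.4386,162.8114) → (260.1647,93.3571). Closed: final G1 returns to the first vertex.

**Shape 2** — `<path>` regular polygon, stroke `#ff00ff` → cut (S830, F598). Machine vertices: (211.8789,20.7722) → (213.9828,34.9603) → (228.1267,37.3438) → (234.7641,24.6287) → (224.7225,14.3869) → (211.8789,20.7722). Closed: final G1 returns to the first vertex.

**Shape 3** — `<path>` regular polygon, stroke `#ff00ff` → cut (S830, F598). Machine vertices: (133.8243,38.7153) → (141.0701,36.3504) → (143.7388,29.2111) → (139.8209,22.6732) → (132.2667,21.6601) → (126.7646,26.9345) → (127.4578,34.5248) → (133.8243,38.7153). Closed: final G1 returns to the first vertex.

; LightBurn 1.7.01
; GRBL device profile, absolute coords
G21
G90
G0 X260.1647 Y93.3571
M4 S830
G01 X211.0210 Y19.8468 F598
G01 X125.9224 Y43.8693
G01 X122.4723 Y132.2263
G01 X205.4386 Y162.8114
G01 X260.1647 Y93.3571
M5
G0 X211.8789 Y20.7722
M4 S830
G01 X213.9828 Y34.9603 F598
G01 X228.1267 Y37.3438
G01 X234.7641 Y24.6287
G01 X224.7225 Y14.3869
G01 X211.8789 Y20.7722
M5
G0 X133.8243 Y38.7153
M4 S830
G01 X141.0701 Y36.3504 F598
G01 X143.7388 Y29.2111
G01 X139.8209 Y22.6732
G01 X132.2667 Y21.6601
G01 X126.7646 Y26.9345
G01 X127.4578 Y34.5248
G01 X133.8243 Y38.7153
M5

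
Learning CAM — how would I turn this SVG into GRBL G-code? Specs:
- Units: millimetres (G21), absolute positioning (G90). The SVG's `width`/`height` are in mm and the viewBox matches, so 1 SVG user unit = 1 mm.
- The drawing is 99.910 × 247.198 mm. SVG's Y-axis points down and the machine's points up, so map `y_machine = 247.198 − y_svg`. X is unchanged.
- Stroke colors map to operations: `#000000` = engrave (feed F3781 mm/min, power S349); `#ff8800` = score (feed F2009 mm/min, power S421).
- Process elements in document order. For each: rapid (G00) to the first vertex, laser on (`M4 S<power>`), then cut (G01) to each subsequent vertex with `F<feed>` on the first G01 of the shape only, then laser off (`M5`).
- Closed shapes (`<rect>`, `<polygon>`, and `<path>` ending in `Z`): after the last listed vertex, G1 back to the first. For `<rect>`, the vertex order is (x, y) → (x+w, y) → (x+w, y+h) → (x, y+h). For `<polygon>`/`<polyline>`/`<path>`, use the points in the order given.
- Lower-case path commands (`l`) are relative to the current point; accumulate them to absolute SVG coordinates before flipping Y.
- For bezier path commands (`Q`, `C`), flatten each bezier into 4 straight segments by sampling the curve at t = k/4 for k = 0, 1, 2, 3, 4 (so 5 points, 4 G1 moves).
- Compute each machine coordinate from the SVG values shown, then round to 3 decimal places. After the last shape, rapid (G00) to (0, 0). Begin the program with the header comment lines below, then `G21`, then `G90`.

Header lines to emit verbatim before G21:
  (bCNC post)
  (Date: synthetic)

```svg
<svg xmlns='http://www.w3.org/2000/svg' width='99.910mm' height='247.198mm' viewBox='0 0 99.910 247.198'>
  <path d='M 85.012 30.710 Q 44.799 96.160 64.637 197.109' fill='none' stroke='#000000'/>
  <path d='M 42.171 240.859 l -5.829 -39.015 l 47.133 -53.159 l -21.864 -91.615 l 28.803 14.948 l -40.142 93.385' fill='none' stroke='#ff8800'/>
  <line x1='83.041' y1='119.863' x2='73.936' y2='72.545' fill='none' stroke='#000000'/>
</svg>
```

Since the viewBox matches the mm dimensions, user units are millimetres directly. The only transform is the Y-flip y_m = 247.198 − y_svg.

Shape 1 is a quadratic bezier drawn with `<path>`. Its stroke #000000 means engrave at S349, F3781. After flipping Y the toolpath is (85.012,216.488) → (68.659,181.544) → (59.812,142.163) → (58.471,98.345) → (64.637,50.089).

Shape 2 is a open polyline drawn with `<path>`. Its stroke #ff8800 means score at S421, F2009. After flipping Y the toolpath is (42.171,6.339) → (36.342,45.354) → (83.475,98.513) → (61.611,190.128) → (90.414,175.180) → (50.272,81.795).

Shape 3 is a line segment drawn with `<line>`. Its stroke #000000 means engrave at S349, F3781. After flipping Y the toolpath is (83.041,127.335) → (73.936,174.653).

(bCNC post)
(Date: synthetic)
G21
G90
G00 X85.012 Y216.488
M4 S349
G01 X68.659 Y181.544 F3781
G01 X59.812 Y142.163
G01 X58.471 Y98.345
G01 X64.637 Y50.089
M5
G00 X42.171 Y6.339
M4 S421
G01 X36.342 Y45.354 F2009
G01 X83.475 Y98.513
G01 X61.611 Y190.128
G01 X90.414 Y175.180
G01 X50.272 Y81.795
M5
G00 X83.041 Y127.335
M4 S349
G01 X73.936 Y174.653 F3781
M5
G00 X0.000 Y0.000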